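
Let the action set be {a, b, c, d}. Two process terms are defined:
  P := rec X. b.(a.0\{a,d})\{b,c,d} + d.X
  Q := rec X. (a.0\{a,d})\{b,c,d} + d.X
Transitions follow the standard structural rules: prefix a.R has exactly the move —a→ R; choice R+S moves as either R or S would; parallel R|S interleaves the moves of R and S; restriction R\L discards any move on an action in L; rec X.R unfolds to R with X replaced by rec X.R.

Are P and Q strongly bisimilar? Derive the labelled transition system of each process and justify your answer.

NO

Reachable graph of P (3 states):
  u0 = rec X. b.(a.0\{a,d})\{b,c,d} + d.X → --b--▸ u1, --d--▸ u0
  u1 = (a.0\{a,d})\{b,c,d} → --a--▸ u2
  u2 = 0\{a,d}\{b,c,d} → deadlocked
Reachable graph of Q (2 states):
  v0 = rec X. (a.0\{a,d})\{b,c,d} + d.X → --a--▸ v1, --d--▸ v0
  v1 = 0\{a,d}\{b,c,d} → deadlocked
Coarsest stable partition (strong bisimilarity classes):
  B0 = {u0}
  B1 = {u1}
  B2 = {u2, v1}
  B3 = {v0}
u0 ∈ B0, v0 ∈ B3 → different blocks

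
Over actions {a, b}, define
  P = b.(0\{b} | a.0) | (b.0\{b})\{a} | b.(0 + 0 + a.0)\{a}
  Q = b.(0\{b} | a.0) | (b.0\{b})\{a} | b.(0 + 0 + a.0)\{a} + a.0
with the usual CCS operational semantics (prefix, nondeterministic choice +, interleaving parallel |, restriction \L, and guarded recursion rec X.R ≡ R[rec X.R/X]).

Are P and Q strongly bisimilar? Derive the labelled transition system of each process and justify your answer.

LTS(P): 12 reachable states
  m0 = b.(0\{b} | a.0) | (b.0\{b})\{a} | b.(0 + 0 + a.0)\{a} :: =b=> m1, =b=> m2, =b=> m3
  m1 = 0\{b} | a.0 | (b.0\{b})\{a} | b.(0 + 0 + a.0)\{a} :: =a=> m4, =b=> m5, =b=> m6
  m2 = b.(0\{b} | a.0) | (b.0\{b})\{a} | (0 + 0 + a.0)\{a} :: =b=> m5, =b=> m7
  m3 = b.(0\{b} | a.0) | 0\{b}\{a} | b.(0 + 0 + a.0)\{a} :: =b=> m6, =b=> m7
  m4 = 0\{b} | 0 | (b.0\{b})\{a} | b.(0 + 0 + a.0)\{a} :: =b=> m8, =b=> m9
  m5 = 0\{b} | a.0 | (b.0\{b})\{a} | (0 + 0 + a.0)\{a} :: =a=> m8, =b=> m10
  m6 = 0\{b} | a.0 | 0\{b}\{a} | b.(0 + 0 + a.0)\{a} :: =a=> m9, =b=> m10
  m7 = b.(0\{b} | a.0) | 0\{b}\{a} | (0 + 0 + a.0)\{a} :: =b=> m10
  m8 = 0\{b} | 0 | (b.0\{b})\{a} | (0 + 0 + a.0)\{a} :: =b=> m11
  m9 = 0\{b} | 0 | 0\{b}\{a} | b.(0 + 0 + a.0)\{a} :: =b=> m11
  m10 = 0\{b} | a.0 | 0\{b}\{a} | (0 + 0 + a.0)\{a} :: =a=> m11
  m11 = 0\{b} | 0 | 0\{b}\{a} | (0 + 0 + a.0)\{a} :: ·
LTS(Q): 13 reachable states
  n0 = b.(0\{b} | a.0) | (b.0\{b})\{a} | b.(0 + 0 + a.0)\{a} + a.0 :: =a=> n1, =b=> n2, =b=> n3, =b=> n4
  n1 = 0 :: ·
  n2 = 0\{b} | a.0 | (b.0\{b})\{a} | b.(0 + 0 + a.0)\{a} :: =a=> n5, =b=> n6, =b=> n7
  n3 = b.(0\{b} | a.0) | (b.0\{b})\{a} | (0 + 0 + a.0)\{a} :: =b=> n6, =b=> n8
  n4 = b.(0\{b} | a.0) | 0\{b}\{a} | b.(0 + 0 + a.0)\{a} :: =b=> n7, =b=> n8
  n5 = 0\{b} | 0 | (b.0\{b})\{a} | b.(0 + 0 + a.0)\{a} :: =b=> n10, =b=> n9
  n6 = 0\{b} | a.0 | (b.0\{b})\{a} | (0 + 0 + a.0)\{a} :: =a=> n9, =b=> n11
  n7 = 0\{b} | a.0 | 0\{b}\{a} | b.(0 + 0 + a.0)\{a} :: =a=> n10, =b=> n11
  n8 = b.(0\{b} | a.0) | 0\{b}\{a} | (0 + 0 + a.0)\{a} :: =b=> n11
  n9 = 0\{b} | 0 | (b.0\{b})\{a} | (0 + 0 + a.0)\{a} :: =b=> n12
  n10 = 0\{b} | 0 | 0\{b}\{a} | b.(0 + 0 + a.0)\{a} :: =b=> n12
  n11 = 0\{b} | a.0 | 0\{b}\{a} | (0 + 0 + a.0)\{a} :: =a=> n12
  n12 = 0\{b} | 0 | 0\{b}\{a} | (0 + 0 + a.0)\{a} :: ·
Bisimilarity quotient blocks:
  B0 = {m0}
  B1 = {m2, m3, n3, n4}
  B2 = {m7, n8}
  B3 = {m10, n11}
  B4 = {m11, n1, n12}
  B5 = {m5, m6, n6, n7}
  B6 = {m8, m9, n10, n9}
  B7 = {m1, n2}
  B8 = {m4, n5}
  B9 = {n0}
m0 ∈ B0, n0 ∈ B9 → different blocks

not bisimilar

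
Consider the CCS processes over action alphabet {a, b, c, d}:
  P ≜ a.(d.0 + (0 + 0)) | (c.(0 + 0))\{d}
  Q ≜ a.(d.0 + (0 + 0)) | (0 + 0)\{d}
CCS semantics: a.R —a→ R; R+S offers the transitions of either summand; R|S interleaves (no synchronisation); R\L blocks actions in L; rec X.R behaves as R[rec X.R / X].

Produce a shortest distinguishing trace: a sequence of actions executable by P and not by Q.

c

Reachable graph of P (6 states):
  p0 = a.(d.0 + (0 + 0)) | (c.(0 + 0))\{d} has moves -a-> p1, -c-> p2
  p1 = (d.0 + (0 + 0)) | (c.(0 + 0))\{d} has moves -c-> p3, -d-> p4
  p2 = a.(d.0 + (0 + 0)) | (0 + 0)\{d} has moves -a-> p3
  p3 = (d.0 + (0 + 0)) | (0 + 0)\{d} has moves -d-> p5
  p4 = 0 | (c.(0 + 0))\{d} has moves -c-> p5
  p5 = 0 | (0 + 0)\{d} has moves stopped
Reachable graph of Q (3 states):
  q0 = a.(d.0 + (0 + 0)) | (0 + 0)\{d} has moves -a-> q1
  q1 = (d.0 + (0 + 0)) | (0 + 0)\{d} has moves -d-> q2
  q2 = 0 | (0 + 0)\{d} has moves stopped
Executing c from P (initial set {p0}):
  step 1 (c): {p2}
  ✓ P
Executing c from Q (initial set {q0}):
  step 1 (c): ∅ (Q stuck)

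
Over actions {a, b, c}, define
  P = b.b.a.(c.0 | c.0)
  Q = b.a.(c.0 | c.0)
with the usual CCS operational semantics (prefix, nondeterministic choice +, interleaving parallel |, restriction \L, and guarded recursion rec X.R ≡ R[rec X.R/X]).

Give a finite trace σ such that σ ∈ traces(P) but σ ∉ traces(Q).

bb

Reachable graph of P (7 states):
  p0 = b.b.a.(c.0 | c.0) ⊢ —b→ p1
  p1 = b.a.(c.0 | c.0) ⊢ —b→ p2
  p2 = a.(c.0 | c.0) ⊢ —a→ p3
  p3 = c.0 | c.0 ⊢ —c→ p4, —c→ p5
  p4 = 0 | c.0 ⊢ —c→ p6
  p5 = c.0 | 0 ⊢ —c→ p6
  p6 = 0 | 0 ⊢ deadlocked
Reachable graph of Q (6 states):
  q0 = b.a.(c.0 | c.0) ⊢ —b→ q1
  q1 = a.(c.0 | c.0) ⊢ —a→ q2
  q2 = c.0 | c.0 ⊢ —c→ q3, —c→ q4
  q3 = 0 | c.0 ⊢ —c→ q5
  q4 = c.0 | 0 ⊢ —c→ q5
  q5 = 0 | 0 ⊢ deadlocked
Executing bb from P (initial set {p0}):
  step 1 (b): {p1}
  step 2 (b): {p2}
  ✓ P
Executing bb from Q (initial set {q0}):
  step 1 (b): {q1}
  step 2 (b): ∅  — Q cannot continue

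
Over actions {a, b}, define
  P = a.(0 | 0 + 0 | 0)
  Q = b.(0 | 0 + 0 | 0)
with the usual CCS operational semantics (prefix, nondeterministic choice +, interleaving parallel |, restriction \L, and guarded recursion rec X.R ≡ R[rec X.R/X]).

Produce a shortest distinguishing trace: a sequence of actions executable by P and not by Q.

Reachable graph of P (2 states):
  u0 = a.(0 | 0 + 0 | 0) ⊢ --a--▸ u1
  u1 = 0 | 0 + 0 | 0 ⊢ ·
Reachable graph of Q (2 states):
  v0 = b.(0 | 0 + 0 | 0) ⊢ --b--▸ v1
  v1 = 0 | 0 + 0 | 0 ⊢ ·
Run σ = ⟨a⟩ on P: start {u0}
  [1] a ⇒ {u1}
  P completes σ.
Run σ = ⟨a⟩ on Q: start {v0}
  [1] a ⇒ no successor for Q

a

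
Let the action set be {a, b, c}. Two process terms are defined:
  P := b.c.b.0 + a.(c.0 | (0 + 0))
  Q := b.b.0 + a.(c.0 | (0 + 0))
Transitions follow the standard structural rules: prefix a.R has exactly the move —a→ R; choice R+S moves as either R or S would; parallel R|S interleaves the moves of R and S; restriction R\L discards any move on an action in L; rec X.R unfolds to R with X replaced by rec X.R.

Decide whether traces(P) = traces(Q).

Reachable graph of P (6 states):
  u0 = b.c.b.0 + a.(c.0 | (0 + 0)) :: -a-> u1, -b-> u2
  u1 = c.0 | (0 + 0) :: -c-> u3
  u2 = c.b.0 :: -c-> u4
  u3 = 0 | (0 + 0) :: (no moves)
  u4 = b.0 :: -b-> u5
  u5 = 0 :: (no moves)
Reachable graph of Q (5 states):
  v0 = b.b.0 + a.(c.0 | (0 + 0)) :: -a-> v1, -b-> v2
  v1 = c.0 | (0 + 0) :: -c-> v3
  v2 = b.0 :: -b-> v4
  v3 = 0 | (0 + 0) :: (no moves)
  v4 = 0 :: (no moves)
Run σ = ⟨bc⟩ on P: start {u0}
  [1] b ⇒ {u2}
  [2] c ⇒ {u4}
  P completes σ.
Run σ = ⟨bc⟩ on Q: start {v0}
  [1] b ⇒ {v2}
  [2] c ⇒ no successor for Q

trace-distinct — witness ⟨bc⟩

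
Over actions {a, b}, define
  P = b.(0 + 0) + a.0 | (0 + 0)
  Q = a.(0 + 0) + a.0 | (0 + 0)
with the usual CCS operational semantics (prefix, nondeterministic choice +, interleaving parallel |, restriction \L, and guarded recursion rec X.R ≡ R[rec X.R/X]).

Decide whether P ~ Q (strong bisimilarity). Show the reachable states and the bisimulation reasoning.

not bisimilar

Reachable graph of P (3 states):
  s0 = b.(0 + 0) + a.0 | (0 + 0) ⊢ --a--▸ s1, --b--▸ s2
  s1 = 0 | (0 + 0) ⊢ ∅
  s2 = 0 + 0 ⊢ ∅
Reachable graph of Q (3 states):
  t0 = a.(0 + 0) + a.0 | (0 + 0) ⊢ --a--▸ t1, --a--▸ t2
  t1 = 0 + 0 ⊢ ∅
  t2 = 0 | (0 + 0) ⊢ ∅
Partition-refinement fixed point:
  B0 = {s0}
  B1 = {s1, s2, t1, t2}
  B2 = {t0}
s0 ∈ B0, t0 ∈ B2 → different blocks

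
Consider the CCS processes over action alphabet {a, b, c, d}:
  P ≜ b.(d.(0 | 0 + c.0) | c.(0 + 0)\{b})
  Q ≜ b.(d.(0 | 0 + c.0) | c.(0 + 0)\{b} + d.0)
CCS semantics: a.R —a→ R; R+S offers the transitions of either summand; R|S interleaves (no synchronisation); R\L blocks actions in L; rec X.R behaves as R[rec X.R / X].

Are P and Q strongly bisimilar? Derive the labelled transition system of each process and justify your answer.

P's transition system — 7 states:
  m0 = b.(d.(0 | 0 + c.0) | c.(0 + 0)\{b}) | —b→ m1
  m1 = d.(0 | 0 + c.0) | c.(0 + 0)\{b} | —c→ m2, —d→ m3
  m2 = d.(0 | 0 + c.0) | (0 + 0)\{b} | —d→ m4
  m3 = (0 | 0 + c.0) | c.(0 + 0)\{b} | —c→ m4, —c→ m5
  m4 = (0 | 0 + c.0) | (0 + 0)\{b} | —c→ m6
  m5 = 0 | c.(0 + 0)\{b} | —c→ m6
  m6 = 0 | (0 + 0)\{b} | ∅
Q's transition system — 8 states:
  n0 = b.(d.(0 | 0 + c.0) | c.(0 + 0)\{b} + d.0) | —b→ n1
  n1 = d.(0 | 0 + c.0) | c.(0 + 0)\{b} + d.0 | —c→ n2, —d→ n3, —d→ n4
  n2 = d.(0 | 0 + c.0) | (0 + 0)\{b} | —d→ n5
  n3 = (0 | 0 + c.0) | c.(0 + 0)\{b} | —c→ n5, —c→ n6
  n4 = 0 | ∅
  n5 = (0 | 0 + c.0) | (0 + 0)\{b} | —c→ n7
  n6 = 0 | c.(0 + 0)\{b} | —c→ n7
  n7 = 0 | (0 + 0)\{b} | ∅
Partition-refinement fixed point:
  B0 = {m0}
  B1 = {m1}
  B2 = {m3, n3}
  B3 = {m4, m5, n5, n6}
  B4 = {m6, n4, n7}
  B5 = {m2, n2}
  B6 = {n0}
  B7 = {n1}
m0 ∈ B0, n0 ∈ B6 → different blocks

NO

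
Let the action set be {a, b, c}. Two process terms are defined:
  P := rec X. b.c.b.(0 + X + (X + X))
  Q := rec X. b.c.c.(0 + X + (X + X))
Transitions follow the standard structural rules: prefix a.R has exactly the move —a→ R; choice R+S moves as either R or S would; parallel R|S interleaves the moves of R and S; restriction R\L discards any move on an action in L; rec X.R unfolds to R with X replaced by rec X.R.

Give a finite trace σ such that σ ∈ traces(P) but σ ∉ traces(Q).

LTS(P): 4 reachable states
  s0 = rec X. b.c.b.(0 + X + (X + X)) → ··b··> s1
  s1 = c.b.(0 + (rec X. b.c.b.(0 + X + (X + X))) + ((rec X. b.c.b.(0 + X + (X + X))) + (rec X. b.c.b.(0 + X + (X + X))))) → ··c··> s2
  s2 = b.(0 + (rec X. b.c.b.(0 + X + (X + X))) + ((rec X. b.c.b.(0 + X + (X + X))) + (rec X. b.c.b.(0 + X + (X + X))))) → ··b··> s3
  s3 = 0 + (rec X. b.c.b.(0 + X + (X + X))) + ((rec X. b.c.b.(0 + X + (X + X))) + (rec X. b.c.b.(0 + X + (X + X)))) → ··b··> s1
LTS(Q): 4 reachable states
  t0 = rec X. b.c.c.(0 + X + (X + X)) → ··b··> t1
  t1 = c.c.(0 + (rec X. b.c.c.(0 + X + (X + X))) + ((rec X. b.c.c.(0 + X + (X + X))) + (rec X. b.c.c.(0 + X + (X + X))))) → ··c··> t2
  t2 = c.(0 + (rec X. b.c.c.(0 + X + (X + X))) + ((rec X. b.c.c.(0 + X + (X + X))) + (rec X. b.c.c.(0 + X + (X + X))))) → ··c··> t3
  t3 = 0 + (rec X. b.c.c.(0 + X + (X + X))) + ((rec X. b.c.c.(0 + X + (X + X))) + (rec X. b.c.c.(0 + X + (X + X)))) → ··b··> t1
Run σ = ⟨bcb⟩ on P: start {s0}
  after b @ step 1: {s1}
  after c @ step 2: {s2}
  after b @ step 3: {s3}
  ✓ P
Run σ = ⟨bcb⟩ on Q: start {t0}
  after b @ step 1: {t1}
  after c @ step 2: {t2}
  after b @ step 3: ∅  — Q cannot continue

bcb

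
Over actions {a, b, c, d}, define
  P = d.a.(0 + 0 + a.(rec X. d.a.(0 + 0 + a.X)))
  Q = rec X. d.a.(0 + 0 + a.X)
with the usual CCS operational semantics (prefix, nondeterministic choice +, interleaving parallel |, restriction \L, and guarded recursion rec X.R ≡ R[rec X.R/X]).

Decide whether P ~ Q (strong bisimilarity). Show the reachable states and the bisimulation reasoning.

P ~ Q

P's transition system — 4 states:
  u0 = d.a.(0 + 0 + a.(rec X. d.a.(0 + 0 + a.X))) → —d→ u1
  u1 = a.(0 + 0 + a.(rec X. d.a.(0 + 0 + a.X))) → —a→ u2
  u2 = 0 + 0 + a.(rec X. d.a.(0 + 0 + a.X)) → —a→ u3
  u3 = rec X. d.a.(0 + 0 + a.X) → —d→ u1
Q's transition system — 3 states:
  v0 = rec X. d.a.(0 + 0 + a.X) → —d→ v1
  v1 = a.(0 + 0 + a.(rec X. d.a.(0 + 0 + a.X))) → —a→ v2
  v2 = 0 + 0 + a.(rec X. d.a.(0 + 0 + a.X)) → —a→ v0
Partition-refinement fixed point:
  B0 = {u0, u3, v0}
  B1 = {u1, v1}
  B2 = {u2, v2}
u0 ∈ B0, v0 ∈ B0 → same block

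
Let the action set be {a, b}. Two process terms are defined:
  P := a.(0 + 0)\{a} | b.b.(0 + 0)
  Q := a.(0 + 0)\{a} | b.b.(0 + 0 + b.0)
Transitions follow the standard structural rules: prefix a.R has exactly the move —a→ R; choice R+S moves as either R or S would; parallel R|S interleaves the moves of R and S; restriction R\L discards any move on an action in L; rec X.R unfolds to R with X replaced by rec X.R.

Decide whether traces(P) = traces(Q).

NO — witness ⟨bbb⟩

Reachable graph of P (6 states):
  m0 = a.(0 + 0)\{a} | b.b.(0 + 0) :: ··a··> m1, ··b··> m2
  m1 = (0 + 0)\{a} | b.b.(0 + 0) :: ··b··> m3
  m2 = a.(0 + 0)\{a} | b.(0 + 0) :: ··a··> m3, ··b··> m4
  m3 = (0 + 0)\{a} | b.(0 + 0) :: ··b··> m5
  m4 = a.(0 + 0)\{a} | (0 + 0) :: ··a··> m5
  m5 = (0 + 0)\{a} | (0 + 0) :: stopped
Reachable graph of Q (8 states):
  n0 = a.(0 + 0)\{a} | b.b.(0 + 0 + b.0) :: ··a··> n1, ··b··> n2
  n1 = (0 + 0)\{a} | b.b.(0 + 0 + b.0) :: ··b··> n3
  n2 = a.(0 + 0)\{a} | b.(0 + 0 + b.0) :: ··a··> n3, ··b··> n4
  n3 = (0 + 0)\{a} | b.(0 + 0 + b.0) :: ··b··> n5
  n4 = a.(0 + 0)\{a} | (0 + 0 + b.0) :: ··a··> n5, ··b··> n6
  n5 = (0 + 0)\{a} | (0 + 0 + b.0) :: ··b··> n7
  n6 = a.(0 + 0)\{a} | 0 :: ··a··> n7
  n7 = (0 + 0)\{a} | 0 :: stopped
Executing bbb from Q (initial set {n0}):
  after b @ step 1: {n2}
  after b @ step 2: {n4}
  after b @ step 3: {n6}
  — Q admits the full trace.
Executing bbb from P (initial set {m0}):
  after b @ step 1: {m2}
  after b @ step 2: {m4}
  after b @ step 3: ∅  — P cannot continue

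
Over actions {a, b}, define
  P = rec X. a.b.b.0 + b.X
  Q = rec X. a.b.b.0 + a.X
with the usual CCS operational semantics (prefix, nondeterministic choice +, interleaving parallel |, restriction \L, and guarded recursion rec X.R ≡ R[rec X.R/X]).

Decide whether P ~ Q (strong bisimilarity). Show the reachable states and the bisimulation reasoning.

not bisimilar

LTS(P): 4 reachable states
  u0 = rec X. a.b.b.0 + b.X ⊢ —a→ u1, —b→ u0
  u1 = b.b.0 ⊢ —b→ u2
  u2 = b.0 ⊢ —b→ u3
  u3 = 0 ⊢ deadlocked
LTS(Q): 4 reachable states
  v0 = rec X. a.b.b.0 + a.X ⊢ —a→ v0, —a→ v1
  v1 = b.b.0 ⊢ —b→ v2
  v2 = b.0 ⊢ —b→ v3
  v3 = 0 ⊢ deadlocked
Partition-refinement fixed point:
  B0 = {u0}
  B1 = {u1, v1}
  B2 = {u2, v2}
  B3 = {u3, v3}
  B4 = {v0}
u0 ∈ B0, v0 ∈ B4 → different blocks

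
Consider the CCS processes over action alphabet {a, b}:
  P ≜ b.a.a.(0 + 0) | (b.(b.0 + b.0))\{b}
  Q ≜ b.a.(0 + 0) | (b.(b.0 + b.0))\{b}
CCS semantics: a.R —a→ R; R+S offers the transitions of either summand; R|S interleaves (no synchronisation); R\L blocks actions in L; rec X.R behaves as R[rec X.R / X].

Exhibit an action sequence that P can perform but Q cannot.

baa

Reachable graph of P (4 states):
  p0 = b.a.a.(0 + 0) | (b.(b.0 + b.0))\{b} → —b→ p1
  p1 = a.a.(0 + 0) | (b.(b.0 + b.0))\{b} → —a→ p2
  p2 = a.(0 + 0) | (b.(b.0 + b.0))\{b} → —a→ p3
  p3 = (0 + 0) | (b.(b.0 + b.0))\{b} → (no moves)
Reachable graph of Q (3 states):
  q0 = b.a.(0 + 0) | (b.(b.0 + b.0))\{b} → —b→ q1
  q1 = a.(0 + 0) | (b.(b.0 + b.0))\{b} → —a→ q2
  q2 = (0 + 0) | (b.(b.0 + b.0))\{b} → (no moves)
Run σ = ⟨baa⟩ on P: start {p0}
  step 1 (b): {p1}
  step 2 (a): {p2}
  step 3 (a): {p3}
  — P admits the full trace.
Run σ = ⟨baa⟩ on Q: start {q0}
  step 1 (b): {q1}
  step 2 (a): {q2}
  step 3 (a): ∅  — Q cannot continue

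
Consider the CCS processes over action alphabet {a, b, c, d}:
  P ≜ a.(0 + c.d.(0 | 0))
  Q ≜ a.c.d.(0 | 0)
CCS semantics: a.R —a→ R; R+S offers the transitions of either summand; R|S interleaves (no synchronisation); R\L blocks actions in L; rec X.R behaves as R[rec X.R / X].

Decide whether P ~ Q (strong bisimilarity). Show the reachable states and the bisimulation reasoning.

YES

LTS(P): 4 reachable states
  p0 = a.(0 + c.d.(0 | 0)) has moves --a--▸ p1
  p1 = 0 + c.d.(0 | 0) has moves --c--▸ p2
  p2 = d.(0 | 0) has moves --d--▸ p3
  p3 = 0 | 0 has moves deadlocked
LTS(Q): 4 reachable states
  q0 = a.c.d.(0 | 0) has moves --a--▸ q1
  q1 = c.d.(0 | 0) has moves --c--▸ q2
  q2 = d.(0 | 0) has moves --d--▸ q3
  q3 = 0 | 0 has moves deadlocked
Coarsest stable partition (strong bisimilarity classes):
  B0 = {p0, q0}
  B1 = {p1, q1}
  B2 = {p2, q2}
  B3 = {p3, q3}
p0 ∈ B0, q0 ∈ B0 → same block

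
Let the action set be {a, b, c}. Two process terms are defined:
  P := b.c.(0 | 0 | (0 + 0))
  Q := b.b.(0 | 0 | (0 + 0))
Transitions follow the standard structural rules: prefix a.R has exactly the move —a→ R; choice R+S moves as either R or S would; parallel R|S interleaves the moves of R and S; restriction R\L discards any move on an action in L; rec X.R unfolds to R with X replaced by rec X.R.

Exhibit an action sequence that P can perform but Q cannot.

P's transition system — 3 states:
  s0 = b.c.(0 | 0 | (0 + 0)) has moves —b→ s1
  s1 = c.(0 | 0 | (0 + 0)) has moves —c→ s2
  s2 = 0 | 0 | (0 + 0) has moves deadlocked
Q's transition system — 3 states:
  t0 = b.b.(0 | 0 | (0 + 0)) has moves —b→ t1
  t1 = b.(0 | 0 | (0 + 0)) has moves —b→ t2
  t2 = 0 | 0 | (0 + 0) has moves deadlocked
Executing bc from P (initial set {s0}):
  after b @ step 1: {s1}
  after c @ step 2: {s2}
  P completes σ.
Executing bc from Q (initial set {t0}):
  after b @ step 1: {t1}
  after c @ step 2: ∅ (Q stuck)

bc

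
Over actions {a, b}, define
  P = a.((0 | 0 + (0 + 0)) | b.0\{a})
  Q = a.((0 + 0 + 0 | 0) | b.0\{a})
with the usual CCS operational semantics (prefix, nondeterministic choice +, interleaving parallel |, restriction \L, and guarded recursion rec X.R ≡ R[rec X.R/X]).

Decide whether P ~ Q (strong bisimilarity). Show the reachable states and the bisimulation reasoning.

Reachable graph of P (3 states):
  s0 = a.((0 | 0 + (0 + 0)) | b.0\{a}) :: ··a··> s1
  s1 = (0 | 0 + (0 + 0)) | b.0\{a} :: ··b··> s2
  s2 = (0 | 0 + (0 + 0)) | 0\{a} :: ∅
Reachable graph of Q (3 states):
  t0 = a.((0 + 0 + 0 | 0) | b.0\{a}) :: ··a··> t1
  t1 = (0 + 0 + 0 | 0) | b.0\{a} :: ··b··> t2
  t2 = (0 + 0 + 0 | 0) | 0\{a} :: ∅
Partition-refinement fixed point:
  B0 = {s0, t0}
  B1 = {s1, t1}
  B2 = {s2, t2}
s0 ∈ B0, t0 ∈ B0 → same block

bisimilar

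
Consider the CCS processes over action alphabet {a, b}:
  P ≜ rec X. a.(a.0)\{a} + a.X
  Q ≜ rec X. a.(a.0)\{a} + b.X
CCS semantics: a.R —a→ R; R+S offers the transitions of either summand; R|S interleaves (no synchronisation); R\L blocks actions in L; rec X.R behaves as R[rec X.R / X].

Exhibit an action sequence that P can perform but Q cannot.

aa

P's transition system — 2 states:
  m0 = rec X. a.(a.0)\{a} + a.X | =a=> m0, =a=> m1
  m1 = (a.0)\{a} | deadlocked
Q's transition system — 2 states:
  n0 = rec X. a.(a.0)\{a} + b.X | =a=> n1, =b=> n0
  n1 = (a.0)\{a} | deadlocked
Executing aa from P (initial set {m0}):
  [1] a ⇒ {m0, m1}
  [2] a ⇒ {m0, m1}
  ✓ P
Executing aa from Q (initial set {n0}):
  [1] a ⇒ {n1}
  [2] a ⇒ no successor for Q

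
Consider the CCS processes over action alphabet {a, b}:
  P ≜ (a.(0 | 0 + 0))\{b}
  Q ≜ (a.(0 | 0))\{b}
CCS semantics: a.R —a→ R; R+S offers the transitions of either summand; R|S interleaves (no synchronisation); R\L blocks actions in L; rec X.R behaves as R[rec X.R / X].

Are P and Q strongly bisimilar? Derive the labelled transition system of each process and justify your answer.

LTS(P): 2 reachable states
  m0 = (a.(0 | 0 + 0))\{b} ⊢ =a=> m1
  m1 = (0 | 0 + 0)\{b} ⊢ stopped
LTS(Q): 2 reachable states
  n0 = (a.(0 | 0))\{b} ⊢ =a=> n1
  n1 = (0 | 0)\{b} ⊢ stopped
Partition-refinement fixed point:
  B0 = {m0, n0}
  B1 = {m1, n1}
m0 ∈ B0, n0 ∈ B0 → same block

P ~ Q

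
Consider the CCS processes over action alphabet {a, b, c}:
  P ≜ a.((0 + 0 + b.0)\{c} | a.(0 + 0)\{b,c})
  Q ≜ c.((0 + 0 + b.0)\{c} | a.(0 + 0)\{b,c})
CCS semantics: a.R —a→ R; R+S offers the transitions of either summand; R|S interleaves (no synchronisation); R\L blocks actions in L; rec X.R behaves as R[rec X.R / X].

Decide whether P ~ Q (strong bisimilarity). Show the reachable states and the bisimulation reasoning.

P ≁ Q

LTS(P): 5 reachable states
  s0 = a.((0 + 0 + b.0)\{c} | a.(0 + 0)\{b,c}) → -a-> s1
  s1 = (0 + 0 + b.0)\{c} | a.(0 + 0)\{b,c} → -a-> s2, -b-> s3
  s2 = (0 + 0 + b.0)\{c} | (0 + 0)\{b,c} → -b-> s4
  s3 = 0\{c} | a.(0 + 0)\{b,c} → -a-> s4
  s4 = 0\{c} | (0 + 0)\{b,c} → ∅
LTS(Q): 5 reachable states
  t0 = c.((0 + 0 + b.0)\{c} | a.(0 + 0)\{b,c}) → -c-> t1
  t1 = (0 + 0 + b.0)\{c} | a.(0 + 0)\{b,c} → -a-> t2, -b-> t3
  t2 = (0 + 0 + b.0)\{c} | (0 + 0)\{b,c} → -b-> t4
  t3 = 0\{c} | a.(0 + 0)\{b,c} → -a-> t4
  t4 = 0\{c} | (0 + 0)\{b,c} → ∅
Bisimilarity quotient blocks:
  B0 = {s0}
  B1 = {s1, t1}
  B2 = {s2, t2}
  B3 = {s4, t4}
  B4 = {s3, t3}
  B5 = {t0}
s0 ∈ B0, t0 ∈ B5 → different blocks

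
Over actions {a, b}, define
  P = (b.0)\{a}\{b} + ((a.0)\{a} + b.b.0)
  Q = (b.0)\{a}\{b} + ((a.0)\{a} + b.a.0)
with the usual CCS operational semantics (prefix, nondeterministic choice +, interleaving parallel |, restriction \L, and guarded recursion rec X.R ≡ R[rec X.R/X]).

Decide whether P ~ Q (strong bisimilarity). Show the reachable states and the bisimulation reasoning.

Reachable graph of P (3 states):
  s0 = (b.0)\{a}\{b} + ((a.0)\{a} + b.b.0) has moves —b→ s1
  s1 = b.0 has moves —b→ s2
  s2 = 0 has moves stopped
Reachable graph of Q (3 states):
  t0 = (b.0)\{a}\{b} + ((a.0)\{a} + b.a.0) has moves —b→ t1
  t1 = a.0 has moves —a→ t2
  t2 = 0 has moves stopped
Coarsest stable partition (strong bisimilarity classes):
  B0 = {s0}
  B1 = {s1}
  B2 = {s2, t2}
  B3 = {t0}
  B4 = {t1}
s0 ∈ B0, t0 ∈ B3 → different blocks

P ≁ Q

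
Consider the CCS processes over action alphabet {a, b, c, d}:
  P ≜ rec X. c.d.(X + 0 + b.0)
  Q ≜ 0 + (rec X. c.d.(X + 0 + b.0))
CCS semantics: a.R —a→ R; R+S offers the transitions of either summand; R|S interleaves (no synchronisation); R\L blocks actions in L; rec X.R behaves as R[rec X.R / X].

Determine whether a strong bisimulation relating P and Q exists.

Reachable graph of P (4 states):
  p0 = rec X. c.d.(X + 0 + b.0) :: --c--▸ p1
  p1 = d.((rec X. c.d.(X + 0 + b.0)) + 0 + b.0) :: --d--▸ p2
  p2 = (rec X. c.d.(X + 0 + b.0)) + 0 + b.0 :: --b--▸ p3, --c--▸ p1
  p3 = 0 :: deadlocked
Reachable graph of Q (4 states):
  q0 = 0 + (rec X. c.d.(X + 0 + b.0)) :: --c--▸ q1
  q1 = d.((rec X. c.d.(X + 0 + b.0)) + 0 + b.0) :: --d--▸ q2
  q2 = (rec X. c.d.(X + 0 + b.0)) + 0 + b.0 :: --b--▸ q3, --c--▸ q1
  q3 = 0 :: deadlocked
Bisimilarity quotient blocks:
  B0 = {p0, q0}
  B1 = {p1, q1}
  B2 = {p2, q2}
  B3 = {p3, q3}
p0 ∈ B0, q0 ∈ B0 → same block

YES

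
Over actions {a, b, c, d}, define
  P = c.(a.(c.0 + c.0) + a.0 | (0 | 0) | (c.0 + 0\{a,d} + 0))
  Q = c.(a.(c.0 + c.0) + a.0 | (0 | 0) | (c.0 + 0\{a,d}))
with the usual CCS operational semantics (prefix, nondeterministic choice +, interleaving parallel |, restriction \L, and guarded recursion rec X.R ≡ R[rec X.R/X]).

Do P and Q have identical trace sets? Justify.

traces(P) = traces(Q)

LTS(P): 7 reachable states
  s0 = c.(a.(c.0 + c.0) + a.0 | (0 | 0) | (c.0 + 0\{a,d} + 0)) has moves =c=> s1
  s1 = a.(c.0 + c.0) + a.0 | (0 | 0) | (c.0 + 0\{a,d} + 0) has moves =a=> s2, =a=> s3, =c=> s4
  s2 = 0 | (0 | 0) | (c.0 + 0\{a,d} + 0) has moves =c=> s5
  s3 = c.0 + c.0 has moves =c=> s6
  s4 = a.0 | (0 | 0) | 0 has moves =a=> s5
  s5 = 0 | (0 | 0) | 0 has moves ∅
  s6 = 0 has moves ∅
LTS(Q): 7 reachable states
  t0 = c.(a.(c.0 + c.0) + a.0 | (0 | 0) | (c.0 + 0\{a,d})) has moves =c=> t1
  t1 = a.(c.0 + c.0) + a.0 | (0 | 0) | (c.0 + 0\{a,d}) has moves =a=> t2, =a=> t3, =c=> t4
  t2 = 0 | (0 | 0) | (c.0 + 0\{a,d}) has moves =c=> t5
  t3 = c.0 + c.0 has moves =c=> t6
  t4 = a.0 | (0 | 0) | 0 has moves =a=> t5
  t5 = 0 | (0 | 0) | 0 has moves ∅
  t6 = 0 has moves ∅
Bisimilarity quotient blocks:
  B0 = {s0, t0}
  B1 = {s1, t1}
  B2 = {s4, t4}
  B3 = {s5, s6, t5, t6}
  B4 = {s2, s3, t2, t3}
s0 ∈ B0, t0 ∈ B0 → same block
Bisimilar ⇒ trace-equivalent.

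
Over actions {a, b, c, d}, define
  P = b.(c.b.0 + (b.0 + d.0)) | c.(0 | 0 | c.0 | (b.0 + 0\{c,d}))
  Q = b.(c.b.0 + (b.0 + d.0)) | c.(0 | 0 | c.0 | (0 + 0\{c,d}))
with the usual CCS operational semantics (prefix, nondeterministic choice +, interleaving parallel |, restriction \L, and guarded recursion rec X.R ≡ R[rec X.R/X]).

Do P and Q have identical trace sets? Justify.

NO — witness ⟨bbcb⟩

LTS(P): 20 reachable states
  m0 = b.(c.b.0 + (b.0 + d.0)) | c.(0 | 0 | c.0 | (b.0 + 0\{c,d})) ⊢ ··b··> m1, ··c··> m2
  m1 = (c.b.0 + (b.0 + d.0)) | c.(0 | 0 | c.0 | (b.0 + 0\{c,d})) ⊢ ··b··> m3, ··c··> m4, ··c··> m5, ··d··> m3
  m2 = b.(c.b.0 + (b.0 + d.0)) | (0 | 0 | c.0 | (b.0 + 0\{c,d})) ⊢ ··b··> m4, ··b··> m6, ··c··> m7
  m3 = 0 | c.(0 | 0 | c.0 | (b.0 + 0\{c,d})) ⊢ ··c··> m8
  m4 = (c.b.0 + (b.0 + d.0)) | (0 | 0 | c.0 | (b.0 + 0\{c,d})) ⊢ ··b··> m8, ··b··> m9, ··c··> m10, ··c··> m11, ··d··> m8
  m5 = b.0 | c.(0 | 0 | c.0 | (b.0 + 0\{c,d})) ⊢ ··b··> m3, ··c··> m11
  m6 = b.(c.b.0 + (b.0 + d.0)) | (0 | 0 | c.0 | 0) ⊢ ··b··> m9, ··c··> m12
  m7 = b.(c.b.0 + (b.0 + d.0)) | (0 | 0 | 0 | (b.0 + 0\{c,d})) ⊢ ··b··> m10, ··b··> m12
  m8 = 0 | (0 | 0 | c.0 | (b.0 + 0\{c,d})) ⊢ ··b··> m13, ··c··> m14
  m9 = (c.b.0 + (b.0 + d.0)) | (0 | 0 | c.0 | 0) ⊢ ··b··> m13, ··c··> m15, ··c··> m16, ··d··> m13
  m10 = (c.b.0 + (b.0 + d.0)) | (0 | 0 | 0 | (b.0 + 0\{c,d})) ⊢ ··b··> m14, ··b··> m15, ··c··> m17, ··d··> m14
  m11 = b.0 | (0 | 0 | c.0 | (b.0 + 0\{c,d})) ⊢ ··b··> m16, ··b··> m8, ··c··> m17
  m12 = b.(c.b.0 + (b.0 + d.0)) | (0 | 0 | 0 | 0) ⊢ ··b··> m15
  m13 = 0 | (0 | 0 | c.0 | 0) ⊢ ··c··> m18
  m14 = 0 | (0 | 0 | 0 | (b.0 + 0\{c,d})) ⊢ ··b··> m18
  m15 = (c.b.0 + (b.0 + d.0)) | (0 | 0 | 0 | 0) ⊢ ··b··> m18, ··c··> m19, ··d··> m18
  m16 = b.0 | (0 | 0 | c.0 | 0) ⊢ ··b··> m13, ··c··> m19
  m17 = b.0 | (0 | 0 | 0 | (b.0 + 0\{c,d})) ⊢ ··b··> m14, ··b··> m19
  m18 = 0 | (0 | 0 | 0 | 0) ⊢ ·
  m19 = b.0 | (0 | 0 | 0 | 0) ⊢ ··b··> m18
LTS(Q): 12 reachable states
  n0 = b.(c.b.0 + (b.0 + d.0)) | c.(0 | 0 | c.0 | (0 + 0\{c,d})) ⊢ ··b··> n1, ··c··> n2
  n1 = (c.b.0 + (b.0 + d.0)) | c.(0 | 0 | c.0 | (0 + 0\{c,d})) ⊢ ··b··> n3, ··c··> n4, ··c··> n5, ··d··> n3
  n2 = b.(c.b.0 + (b.0 + d.0)) | (0 | 0 | c.0 | (0 + 0\{c,d})) ⊢ ··b··> n4, ··c··> n6
  n3 = 0 | c.(0 | 0 | c.0 | (0 + 0\{c,d})) ⊢ ··c··> n7
  n4 = (c.b.0 + (b.0 + d.0)) | (0 | 0 | c.0 | (0 + 0\{c,d})) ⊢ ··b··> n7, ··c··> n8, ··c··> n9, ··d··> n7
  n5 = b.0 | c.(0 | 0 | c.0 | (0 + 0\{c,d})) ⊢ ··b··> n3, ··c··> n9
  n6 = b.(c.b.0 + (b.0 + d.0)) | (0 | 0 | 0 | (0 + 0\{c,d})) ⊢ ··b··> n8
  n7 = 0 | (0 | 0 | c.0 | (0 + 0\{c,d})) ⊢ ··c··> n10
  n8 = (c.b.0 + (b.0 + d.0)) | (0 | 0 | 0 | (0 + 0\{c,d})) ⊢ ··b··> n10, ··c··> n11, ··d··> n10
  n9 = b.0 | (0 | 0 | c.0 | (0 + 0\{c,d})) ⊢ ··b··> n7, ··c··> n11
  n10 = 0 | (0 | 0 | 0 | (0 + 0\{c,d})) ⊢ ·
  n11 = b.0 | (0 | 0 | 0 | (0 + 0\{c,d})) ⊢ ··b··> n10
Executing bbcb from P (initial set {m0}):
  after b @ step 1: {m1}
  after b @ step 2: {m3}
  after c @ step 3: {m8}
  after b @ step 4: {m13}
  P completes σ.
Executing bbcb from Q (initial set {n0}):
  after b @ step 1: {n1}
  after b @ step 2: {n3}
  after c @ step 3: {n7}
  after b @ step 4: ∅  — Q cannot continue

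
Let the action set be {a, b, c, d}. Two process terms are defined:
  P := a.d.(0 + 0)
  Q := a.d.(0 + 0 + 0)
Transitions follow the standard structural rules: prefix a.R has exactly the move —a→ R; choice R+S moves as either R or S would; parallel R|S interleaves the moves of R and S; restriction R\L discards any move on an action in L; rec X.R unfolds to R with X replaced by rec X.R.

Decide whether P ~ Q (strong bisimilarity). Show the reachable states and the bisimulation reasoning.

P's transition system — 3 states:
  m0 = a.d.(0 + 0) ⊢ -a-> m1
  m1 = d.(0 + 0) ⊢ -d-> m2
  m2 = 0 + 0 ⊢ ·
Q's transition system — 3 states:
  n0 = a.d.(0 + 0 + 0) ⊢ -a-> n1
  n1 = d.(0 + 0 + 0) ⊢ -d-> n2
  n2 = 0 + 0 + 0 ⊢ ·
Bisimilarity quotient blocks:
  B0 = {m0, n0}
  B1 = {m1, n1}
  B2 = {m2, n2}
m0 ∈ B0, n0 ∈ B0 → same block

bisimilar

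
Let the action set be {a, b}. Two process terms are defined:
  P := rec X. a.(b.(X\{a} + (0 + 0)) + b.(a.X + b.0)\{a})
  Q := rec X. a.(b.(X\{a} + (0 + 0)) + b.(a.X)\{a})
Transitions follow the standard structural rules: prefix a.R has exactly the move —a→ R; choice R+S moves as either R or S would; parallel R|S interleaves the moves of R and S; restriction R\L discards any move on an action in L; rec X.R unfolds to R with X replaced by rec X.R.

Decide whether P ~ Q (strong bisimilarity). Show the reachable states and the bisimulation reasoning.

NO

LTS(P): 5 reachable states
  m0 = rec X. a.(b.(X\{a} + (0 + 0)) + b.(a.X + b.0)\{a}) → -a-> m1
  m1 = b.((rec X. a.(b.(X\{a} + (0 + 0)) + b.(a.X + b.0)\{a}))\{a} + (0 + 0)) + b.(a.(rec X. a.(b.(X\{a} + (0 + 0)) + b.(a.X + b.0)\{a})) + b.0)\{a} → -b-> m2, -b-> m3
  m2 = (a.(rec X. a.(b.(X\{a} + (0 + 0)) + b.(a.X + b.0)\{a})) + b.0)\{a} → -b-> m4
  m3 = (rec X. a.(b.(X\{a} + (0 + 0)) + b.(a.X + b.0)\{a}))\{a} + (0 + 0) → ∅
  m4 = 0\{a} → ∅
LTS(Q): 4 reachable states
  n0 = rec X. a.(b.(X\{a} + (0 + 0)) + b.(a.X)\{a}) → -a-> n1
  n1 = b.((rec X. a.(b.(X\{a} + (0 + 0)) + b.(a.X)\{a}))\{a} + (0 + 0)) + b.(a.(rec X. a.(b.(X\{a} + (0 + 0)) + b.(a.X)\{a})))\{a} → -b-> n2, -b-> n3
  n2 = (a.(rec X. a.(b.(X\{a} + (0 + 0)) + b.(a.X)\{a})))\{a} → ∅
  n3 = (rec X. a.(b.(X\{a} + (0 + 0)) + b.(a.X)\{a}))\{a} + (0 + 0) → ∅
Bisimilarity quotient blocks:
  B0 = {m0}
  B1 = {m1}
  B2 = {m3, m4, n2, n3}
  B3 = {m2, n1}
  B4 = {n0}
m0 ∈ B0, n0 ∈ B4 → different blocks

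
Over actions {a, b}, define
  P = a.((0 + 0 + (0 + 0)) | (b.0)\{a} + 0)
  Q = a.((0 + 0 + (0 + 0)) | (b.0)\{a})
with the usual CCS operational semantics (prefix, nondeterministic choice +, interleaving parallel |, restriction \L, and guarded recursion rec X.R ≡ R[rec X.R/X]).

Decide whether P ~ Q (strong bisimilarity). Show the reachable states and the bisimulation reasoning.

P's transition system — 3 states:
  u0 = a.((0 + 0 + (0 + 0)) | (b.0)\{a} + 0) has moves ··a··> u1
  u1 = (0 + 0 + (0 + 0)) | (b.0)\{a} + 0 has moves ··b··> u2
  u2 = (0 + 0 + (0 + 0)) | 0\{a} has moves ∅
Q's transition system — 3 states:
  v0 = a.((0 + 0 + (0 + 0)) | (b.0)\{a}) has moves ··a··> v1
  v1 = (0 + 0 + (0 + 0)) | (b.0)\{a} has moves ··b··> v2
  v2 = (0 + 0 + (0 + 0)) | 0\{a} has moves ∅
Partition-refinement fixed point:
  B0 = {u0, v0}
  B1 = {u1, v1}
  B2 = {u2, v2}
u0 ∈ B0, v0 ∈ B0 → same block

P ~ Q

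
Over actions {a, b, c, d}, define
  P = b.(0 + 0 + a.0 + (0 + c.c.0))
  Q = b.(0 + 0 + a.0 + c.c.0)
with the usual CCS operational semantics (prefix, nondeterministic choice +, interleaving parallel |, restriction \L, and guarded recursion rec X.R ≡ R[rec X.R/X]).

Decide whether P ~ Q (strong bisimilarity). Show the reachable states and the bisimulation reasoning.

P ~ Q

Reachable graph of P (4 states):
  p0 = b.(0 + 0 + a.0 + (0 + c.c.0)) ⊢ -b-> p1
  p1 = 0 + 0 + a.0 + (0 + c.c.0) ⊢ -a-> p2, -c-> p3
  p2 = 0 ⊢ ∅
  p3 = c.0 ⊢ -c-> p2
Reachable graph of Q (4 states):
  q0 = b.(0 + 0 + a.0 + c.c.0) ⊢ -b-> q1
  q1 = 0 + 0 + a.0 + c.c.0 ⊢ -a-> q2, -c-> q3
  q2 = 0 ⊢ ∅
  q3 = c.0 ⊢ -c-> q2
Partition-refinement fixed point:
  B0 = {p0, q0}
  B1 = {p1, q1}
  B2 = {p2, q2}
  B3 = {p3, q3}
p0 ∈ B0, q0 ∈ B0 → same block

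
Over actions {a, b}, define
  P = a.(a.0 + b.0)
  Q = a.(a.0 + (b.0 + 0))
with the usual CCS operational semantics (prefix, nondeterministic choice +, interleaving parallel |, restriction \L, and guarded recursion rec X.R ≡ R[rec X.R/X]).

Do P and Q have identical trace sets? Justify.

trace-equivalent

P's transition system — 3 states:
  m0 = a.(a.0 + b.0) has moves -a-> m1
  m1 = a.0 + b.0 has moves -a-> m2, -b-> m2
  m2 = 0 has moves (no moves)
Q's transition system — 3 states:
  n0 = a.(a.0 + (b.0 + 0)) has moves -a-> n1
  n1 = a.0 + (b.0 + 0) has moves -a-> n2, -b-> n2
  n2 = 0 has moves (no moves)
Partition-refinement fixed point:
  B0 = {m0, n0}
  B1 = {m1, n1}
  B2 = {m2, n2}
m0 ∈ B0, n0 ∈ B0 → same block
Bisimilar ⇒ trace-equivalent.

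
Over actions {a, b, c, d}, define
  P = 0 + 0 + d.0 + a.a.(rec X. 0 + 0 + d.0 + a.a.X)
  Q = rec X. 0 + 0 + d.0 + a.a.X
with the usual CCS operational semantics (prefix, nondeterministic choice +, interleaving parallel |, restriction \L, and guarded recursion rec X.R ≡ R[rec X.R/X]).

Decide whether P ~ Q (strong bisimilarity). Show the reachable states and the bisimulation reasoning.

bisimilar

LTS(P): 4 reachable states
  u0 = 0 + 0 + d.0 + a.a.(rec X. 0 + 0 + d.0 + a.a.X) :: —a→ u1, —d→ u2
  u1 = a.(rec X. 0 + 0 + d.0 + a.a.X) :: —a→ u3
  u2 = 0 :: deadlocked
  u3 = rec X. 0 + 0 + d.0 + a.a.X :: —a→ u1, —d→ u2
LTS(Q): 3 reachable states
  v0 = rec X. 0 + 0 + d.0 + a.a.X :: —a→ v1, —d→ v2
  v1 = a.(rec X. 0 + 0 + d.0 + a.a.X) :: —a→ v0
  v2 = 0 :: deadlocked
Partition-refinement fixed point:
  B0 = {u0, u3, v0}
  B1 = {u1, v1}
  B2 = {u2, v2}
u0 ∈ B0, v0 ∈ B0 → same block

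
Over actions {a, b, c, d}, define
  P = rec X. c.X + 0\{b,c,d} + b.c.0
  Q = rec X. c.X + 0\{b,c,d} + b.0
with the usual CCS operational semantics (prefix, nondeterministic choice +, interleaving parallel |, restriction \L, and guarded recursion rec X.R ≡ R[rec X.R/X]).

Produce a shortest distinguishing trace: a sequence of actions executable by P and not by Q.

P's transition system — 3 states:
  s0 = rec X. c.X + 0\{b,c,d} + b.c.0 | --b--▸ s1, --c--▸ s0
  s1 = c.0 | --c--▸ s2
  s2 = 0 | (no moves)
Q's transition system — 2 states:
  t0 = rec X. c.X + 0\{b,c,d} + b.0 | --b--▸ t1, --c--▸ t0
  t1 = 0 | (no moves)
Trace ⟨bc⟩ through P, begin at {s0}:
  step 1 (b): {s1}
  step 2 (c): {s2}
  ✓ P
Trace ⟨bc⟩ through Q, begin at {t0}:
  step 1 (b): {t1}
  step 2 (c): ∅ (Q stuck)

bc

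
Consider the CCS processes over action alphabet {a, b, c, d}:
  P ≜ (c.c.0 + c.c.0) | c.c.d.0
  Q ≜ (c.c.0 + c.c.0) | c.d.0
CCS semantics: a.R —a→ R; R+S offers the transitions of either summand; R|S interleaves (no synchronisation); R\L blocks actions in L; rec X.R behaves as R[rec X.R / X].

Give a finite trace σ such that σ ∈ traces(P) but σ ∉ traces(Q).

cccc

P's transition system — 12 states:
  p0 = (c.c.0 + c.c.0) | c.c.d.0 has moves -c-> p1, -c-> p2
  p1 = (c.c.0 + c.c.0) | c.d.0 has moves -c-> p3, -c-> p4
  p2 = c.0 | c.c.d.0 has moves -c-> p4, -c-> p5
  p3 = (c.c.0 + c.c.0) | d.0 has moves -c-> p6, -d-> p7
  p4 = c.0 | c.d.0 has moves -c-> p6, -c-> p8
  p5 = 0 | c.c.d.0 has moves -c-> p8
  p6 = c.0 | d.0 has moves -c-> p9, -d-> p10
  p7 = (c.c.0 + c.c.0) | 0 has moves -c-> p10
  p8 = 0 | c.d.0 has moves -c-> p9
  p9 = 0 | d.0 has moves -d-> p11
  p10 = c.0 | 0 has moves -c-> p11
  p11 = 0 | 0 has moves ∅
Q's transition system — 9 states:
  q0 = (c.c.0 + c.c.0) | c.d.0 has moves -c-> q1, -c-> q2
  q1 = (c.c.0 + c.c.0) | d.0 has moves -c-> q3, -d-> q4
  q2 = c.0 | c.d.0 has moves -c-> q3, -c-> q5
  q3 = c.0 | d.0 has moves -c-> q6, -d-> q7
  q4 = (c.c.0 + c.c.0) | 0 has moves -c-> q7
  q5 = 0 | c.d.0 has moves -c-> q6
  q6 = 0 | d.0 has moves -d-> q8
  q7 = c.0 | 0 has moves -c-> q8
  q8 = 0 | 0 has moves ∅
Executing cccc from P (initial set {p0}):
  after c @ step 1: {p1, p2}
  after c @ step 2: {p3, p4, p5}
  after c @ step 3: {p6, p8}
  after c @ step 4: {p9}
  ✓ P
Executing cccc from Q (initial set {q0}):
  after c @ step 1: {q1, q2}
  after c @ step 2: {q3, q5}
  after c @ step 3: {q6}
  after c @ step 4: no successor for Q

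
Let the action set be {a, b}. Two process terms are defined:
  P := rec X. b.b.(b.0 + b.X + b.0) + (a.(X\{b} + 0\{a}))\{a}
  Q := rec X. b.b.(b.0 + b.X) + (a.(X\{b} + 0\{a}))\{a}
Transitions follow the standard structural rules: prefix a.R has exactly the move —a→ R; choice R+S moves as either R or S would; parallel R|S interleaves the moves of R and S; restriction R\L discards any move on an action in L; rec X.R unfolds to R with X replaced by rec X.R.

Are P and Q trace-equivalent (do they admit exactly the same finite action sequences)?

trace-equivalent

Reachable graph of P (4 states):
  p0 = rec X. b.b.(b.0 + b.X + b.0) + (a.(X\{b} + 0\{a}))\{a} → ··b··> p1
  p1 = b.(b.0 + b.(rec X. b.b.(b.0 + b.X + b.0) + (a.(X\{b} + 0\{a}))\{a}) + b.0) → ··b··> p2
  p2 = b.0 + b.(rec X. b.b.(b.0 + b.X + b.0) + (a.(X\{b} + 0\{a}))\{a}) + b.0 → ··b··> p0, ··b··> p3
  p3 = 0 → (no moves)
Reachable graph of Q (4 states):
  q0 = rec X. b.b.(b.0 + b.X) + (a.(X\{b} + 0\{a}))\{a} → ··b··> q1
  q1 = b.(b.0 + b.(rec X. b.b.(b.0 + b.X) + (a.(X\{b} + 0\{a}))\{a})) → ··b··> q2
  q2 = b.0 + b.(rec X. b.b.(b.0 + b.X) + (a.(X\{b} + 0\{a}))\{a}) → ··b··> q0, ··b··> q3
  q3 = 0 → (no moves)
Coarsest stable partition (strong bisimilarity classes):
  B0 = {p0, q0}
  B1 = {p1, q1}
  B2 = {p2, q2}
  B3 = {p3, q3}
p0 ∈ B0, q0 ∈ B0 → same block
Bisimilar ⇒ trace-equivalent.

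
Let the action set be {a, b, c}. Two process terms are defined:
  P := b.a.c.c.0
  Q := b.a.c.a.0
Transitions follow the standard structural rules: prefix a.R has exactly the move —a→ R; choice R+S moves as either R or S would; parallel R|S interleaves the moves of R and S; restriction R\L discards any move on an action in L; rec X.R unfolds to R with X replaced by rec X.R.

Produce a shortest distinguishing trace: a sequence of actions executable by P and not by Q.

bacc

P's transition system — 5 states:
  p0 = b.a.c.c.0 → =b=> p1
  p1 = a.c.c.0 → =a=> p2
  p2 = c.c.0 → =c=> p3
  p3 = c.0 → =c=> p4
  p4 = 0 → ∅
Q's transition system — 5 states:
  q0 = b.a.c.a.0 → =b=> q1
  q1 = a.c.a.0 → =a=> q2
  q2 = c.a.0 → =c=> q3
  q3 = a.0 → =a=> q4
  q4 = 0 → ∅
Executing bacc from P (initial set {p0}):
  step 1 (b): {p1}
  step 2 (a): {p2}
  step 3 (c): {p3}
  step 4 (c): {p4}
  — P admits the full trace.
Executing bacc from Q (initial set {q0}):
  step 1 (b): {q1}
  step 2 (a): {q2}
  step 3 (c): {q3}
  step 4 (c): ∅  — Q cannot continue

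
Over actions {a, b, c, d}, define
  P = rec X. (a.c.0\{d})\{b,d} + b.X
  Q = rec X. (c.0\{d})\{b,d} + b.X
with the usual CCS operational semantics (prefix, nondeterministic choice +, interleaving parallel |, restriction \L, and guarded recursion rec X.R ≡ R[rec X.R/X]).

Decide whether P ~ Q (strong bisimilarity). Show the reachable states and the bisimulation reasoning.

not bisimilar

Reachable graph of P (3 states):
  m0 = rec X. (a.c.0\{d})\{b,d} + b.X → ··a··> m1, ··b··> m0
  m1 = (c.0\{d})\{b,d} → ··c··> m2
  m2 = 0\{d}\{b,d} → (no moves)
Reachable graph of Q (2 states):
  n0 = rec X. (c.0\{d})\{b,d} + b.X → ··b··> n0, ··c··> n1
  n1 = 0\{d}\{b,d} → (no moves)
Coarsest stable partition (strong bisimilarity classes):
  B0 = {m0}
  B1 = {m1}
  B2 = {m2, n1}
  B3 = {n0}
m0 ∈ B0, n0 ∈ B3 → different blocks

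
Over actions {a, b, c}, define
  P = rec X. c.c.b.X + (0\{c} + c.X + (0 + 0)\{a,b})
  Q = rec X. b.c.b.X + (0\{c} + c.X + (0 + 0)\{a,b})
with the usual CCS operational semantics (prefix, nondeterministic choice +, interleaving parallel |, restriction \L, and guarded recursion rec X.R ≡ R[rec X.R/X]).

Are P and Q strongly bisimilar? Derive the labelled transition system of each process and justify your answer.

LTS(P): 3 reachable states
  s0 = rec X. c.c.b.X + (0\{c} + c.X + (0 + 0)\{a,b}) :: -c-> s0, -c-> s1
  s1 = c.b.(rec X. c.c.b.X + (0\{c} + c.X + (0 + 0)\{a,b})) :: -c-> s2
  s2 = b.(rec X. c.c.b.X + (0\{c} + c.X + (0 + 0)\{a,b})) :: -b-> s0
LTS(Q): 3 reachable states
  t0 = rec X. b.c.b.X + (0\{c} + c.X + (0 + 0)\{a,b}) :: -b-> t1, -c-> t0
  t1 = c.b.(rec X. b.c.b.X + (0\{c} + c.X + (0 + 0)\{a,b})) :: -c-> t2
  t2 = b.(rec X. b.c.b.X + (0\{c} + c.X + (0 + 0)\{a,b})) :: -b-> t0
Bisimilarity quotient blocks:
  B0 = {s0}
  B1 = {s1}
  B2 = {s2}
  B3 = {t0}
  B4 = {t1}
  B5 = {t2}
s0 ∈ B0, t0 ∈ B3 → different blocks

NO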